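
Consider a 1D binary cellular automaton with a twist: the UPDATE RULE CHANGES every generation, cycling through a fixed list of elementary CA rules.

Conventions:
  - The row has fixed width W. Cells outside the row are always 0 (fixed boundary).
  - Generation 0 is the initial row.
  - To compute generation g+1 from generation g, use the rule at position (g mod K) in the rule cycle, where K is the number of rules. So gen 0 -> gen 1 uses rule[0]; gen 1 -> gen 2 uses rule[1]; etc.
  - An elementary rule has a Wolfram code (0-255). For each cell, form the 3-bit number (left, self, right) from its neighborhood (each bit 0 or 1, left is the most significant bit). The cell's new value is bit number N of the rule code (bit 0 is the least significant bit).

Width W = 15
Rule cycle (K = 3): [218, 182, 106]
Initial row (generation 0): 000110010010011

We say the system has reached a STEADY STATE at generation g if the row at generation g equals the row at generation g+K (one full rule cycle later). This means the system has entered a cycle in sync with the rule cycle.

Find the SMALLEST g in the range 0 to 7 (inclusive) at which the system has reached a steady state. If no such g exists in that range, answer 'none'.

Answer: none

Derivation:
Gen 0: 000110010010011
Gen 1 (rule 218): 001111101101111
Gen 2 (rule 182): 010111010010110
Gen 3 (rule 106): 101101100101110
Gen 4 (rule 218): 001101111001111
Gen 5 (rule 182): 010010110110110
Gen 6 (rule 106): 100101111111110
Gen 7 (rule 218): 011001111111111
Gen 8 (rule 182): 100110111111110
Gen 9 (rule 106): 001111100000010
Gen 10 (rule 218): 011111110000101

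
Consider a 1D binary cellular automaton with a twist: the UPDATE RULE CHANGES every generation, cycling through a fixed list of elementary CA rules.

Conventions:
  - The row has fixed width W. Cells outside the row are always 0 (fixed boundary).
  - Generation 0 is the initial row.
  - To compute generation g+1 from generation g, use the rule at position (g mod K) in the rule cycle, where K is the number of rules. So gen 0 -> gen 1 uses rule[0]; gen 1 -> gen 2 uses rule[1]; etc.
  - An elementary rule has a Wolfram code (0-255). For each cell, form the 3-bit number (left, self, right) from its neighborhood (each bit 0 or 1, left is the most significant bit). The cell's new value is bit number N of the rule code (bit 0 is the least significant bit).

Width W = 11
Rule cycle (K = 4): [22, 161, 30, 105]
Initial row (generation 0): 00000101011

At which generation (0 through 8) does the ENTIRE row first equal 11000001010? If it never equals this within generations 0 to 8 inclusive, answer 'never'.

Gen 0: 00000101011
Gen 1 (rule 22): 00001101000
Gen 2 (rule 161): 11100010011
Gen 3 (rule 30): 10010111110
Gen 4 (rule 105): 00001100010
Gen 5 (rule 22): 00010010111
Gen 6 (rule 161): 11000001010
Gen 7 (rule 30): 10100011011
Gen 8 (rule 105): 01001011111

Answer: 6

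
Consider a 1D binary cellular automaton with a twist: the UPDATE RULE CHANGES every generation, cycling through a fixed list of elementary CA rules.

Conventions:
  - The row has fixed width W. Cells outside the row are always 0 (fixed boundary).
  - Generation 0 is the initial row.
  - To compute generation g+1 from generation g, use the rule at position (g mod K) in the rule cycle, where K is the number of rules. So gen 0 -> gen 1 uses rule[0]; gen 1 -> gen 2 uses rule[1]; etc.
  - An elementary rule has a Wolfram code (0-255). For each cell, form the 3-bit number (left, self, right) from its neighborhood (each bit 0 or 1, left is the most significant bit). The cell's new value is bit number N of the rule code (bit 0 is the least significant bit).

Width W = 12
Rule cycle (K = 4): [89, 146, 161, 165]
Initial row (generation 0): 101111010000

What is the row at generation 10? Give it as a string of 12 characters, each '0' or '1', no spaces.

Answer: 101100000010

Derivation:
Gen 0: 101111010000
Gen 1 (rule 89): 001001001111
Gen 2 (rule 146): 010110110110
Gen 3 (rule 161): 001001001000
Gen 4 (rule 165): 101001001011
Gen 5 (rule 89): 000100100011
Gen 6 (rule 146): 001011010100
Gen 7 (rule 161): 100100101001
Gen 8 (rule 165): 100100111001
Gen 9 (rule 89): 010010101100
Gen 10 (rule 146): 101100000010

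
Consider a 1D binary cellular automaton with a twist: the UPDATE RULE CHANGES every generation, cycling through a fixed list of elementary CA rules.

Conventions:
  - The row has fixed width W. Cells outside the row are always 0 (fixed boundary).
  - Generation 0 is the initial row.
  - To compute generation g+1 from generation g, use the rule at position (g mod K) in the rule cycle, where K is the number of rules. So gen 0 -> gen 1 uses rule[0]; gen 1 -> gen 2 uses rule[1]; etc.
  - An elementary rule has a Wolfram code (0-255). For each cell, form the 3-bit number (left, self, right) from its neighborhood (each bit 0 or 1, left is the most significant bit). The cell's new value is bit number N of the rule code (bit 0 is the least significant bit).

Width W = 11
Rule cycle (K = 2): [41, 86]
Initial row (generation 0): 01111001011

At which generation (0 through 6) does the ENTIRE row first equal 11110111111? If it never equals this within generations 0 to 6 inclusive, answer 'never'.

Gen 0: 01111001011
Gen 1 (rule 41): 01000000110
Gen 2 (rule 86): 11100001011
Gen 3 (rule 41): 10001100110
Gen 4 (rule 86): 11010111011
Gen 5 (rule 41): 10101100110
Gen 6 (rule 86): 10100111011

Answer: never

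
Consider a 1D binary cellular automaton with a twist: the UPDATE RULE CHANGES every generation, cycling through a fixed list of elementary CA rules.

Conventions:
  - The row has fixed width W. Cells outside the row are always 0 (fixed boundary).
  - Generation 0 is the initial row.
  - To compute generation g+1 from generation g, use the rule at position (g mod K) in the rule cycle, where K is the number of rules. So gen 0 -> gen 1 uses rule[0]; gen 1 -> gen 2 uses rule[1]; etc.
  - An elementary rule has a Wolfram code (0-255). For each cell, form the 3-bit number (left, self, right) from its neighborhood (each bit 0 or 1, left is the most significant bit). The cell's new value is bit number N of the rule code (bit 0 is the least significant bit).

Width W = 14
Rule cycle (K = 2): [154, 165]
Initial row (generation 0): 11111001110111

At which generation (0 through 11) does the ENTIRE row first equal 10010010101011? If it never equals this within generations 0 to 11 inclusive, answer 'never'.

Gen 0: 11111001110111
Gen 1 (rule 154): 11110111100110
Gen 2 (rule 165): 01101011000000
Gen 3 (rule 154): 11000010100000
Gen 4 (rule 165): 00011011101111
Gen 5 (rule 154): 00110011001110
Gen 6 (rule 165): 10000000000100
Gen 7 (rule 154): 01000000001010
Gen 8 (rule 165): 01011111101110
Gen 9 (rule 154): 10011111001101
Gen 10 (rule 165): 10001110000011
Gen 11 (rule 154): 01011101000110

Answer: never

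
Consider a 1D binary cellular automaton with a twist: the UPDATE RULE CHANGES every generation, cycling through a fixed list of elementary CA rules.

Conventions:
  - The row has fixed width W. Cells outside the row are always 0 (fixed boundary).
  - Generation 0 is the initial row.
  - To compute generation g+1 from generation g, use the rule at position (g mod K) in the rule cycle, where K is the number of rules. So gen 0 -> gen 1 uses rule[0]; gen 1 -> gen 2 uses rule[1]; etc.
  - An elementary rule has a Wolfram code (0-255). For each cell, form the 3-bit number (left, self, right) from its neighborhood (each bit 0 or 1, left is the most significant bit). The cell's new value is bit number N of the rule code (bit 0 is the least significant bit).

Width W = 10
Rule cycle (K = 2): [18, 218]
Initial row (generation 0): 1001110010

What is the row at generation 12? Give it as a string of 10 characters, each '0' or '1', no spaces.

Answer: 0101010000

Derivation:
Gen 0: 1001110010
Gen 1 (rule 18): 0110001101
Gen 2 (rule 218): 1111011100
Gen 3 (rule 18): 0000000010
Gen 4 (rule 218): 0000000101
Gen 5 (rule 18): 0000001000
Gen 6 (rule 218): 0000010100
Gen 7 (rule 18): 0000100010
Gen 8 (rule 218): 0001010101
Gen 9 (rule 18): 0010000000
Gen 10 (rule 218): 0101000000
Gen 11 (rule 18): 1000100000
Gen 12 (rule 218): 0101010000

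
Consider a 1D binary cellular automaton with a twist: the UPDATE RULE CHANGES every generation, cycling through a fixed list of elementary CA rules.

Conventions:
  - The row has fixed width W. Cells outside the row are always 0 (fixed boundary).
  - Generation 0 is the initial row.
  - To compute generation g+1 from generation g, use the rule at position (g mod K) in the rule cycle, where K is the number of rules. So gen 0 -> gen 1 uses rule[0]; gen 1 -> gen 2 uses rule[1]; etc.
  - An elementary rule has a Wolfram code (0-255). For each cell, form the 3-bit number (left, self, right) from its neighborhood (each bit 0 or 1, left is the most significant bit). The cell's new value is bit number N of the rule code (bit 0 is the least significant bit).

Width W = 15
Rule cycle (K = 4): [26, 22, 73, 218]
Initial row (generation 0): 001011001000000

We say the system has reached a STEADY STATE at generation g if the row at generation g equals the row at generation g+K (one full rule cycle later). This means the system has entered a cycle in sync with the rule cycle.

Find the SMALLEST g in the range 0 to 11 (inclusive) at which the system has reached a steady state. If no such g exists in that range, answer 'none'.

Answer: none

Derivation:
Gen 0: 001011001000000
Gen 1 (rule 26): 010010110100000
Gen 2 (rule 22): 111110000110000
Gen 3 (rule 73): 100010110110111
Gen 4 (rule 218): 010100110110111
Gen 5 (rule 26): 100011100100100
Gen 6 (rule 22): 110100011111110
Gen 7 (rule 73): 110001010000010
Gen 8 (rule 218): 111010001000101
Gen 9 (rule 26): 100001010101000
Gen 10 (rule 22): 110011010101100
Gen 11 (rule 73): 110011000001101
Gen 12 (rule 218): 111111100011100
Gen 13 (rule 26): 100000010110010
Gen 14 (rule 22): 110000110001111
Gen 15 (rule 73): 110110110101001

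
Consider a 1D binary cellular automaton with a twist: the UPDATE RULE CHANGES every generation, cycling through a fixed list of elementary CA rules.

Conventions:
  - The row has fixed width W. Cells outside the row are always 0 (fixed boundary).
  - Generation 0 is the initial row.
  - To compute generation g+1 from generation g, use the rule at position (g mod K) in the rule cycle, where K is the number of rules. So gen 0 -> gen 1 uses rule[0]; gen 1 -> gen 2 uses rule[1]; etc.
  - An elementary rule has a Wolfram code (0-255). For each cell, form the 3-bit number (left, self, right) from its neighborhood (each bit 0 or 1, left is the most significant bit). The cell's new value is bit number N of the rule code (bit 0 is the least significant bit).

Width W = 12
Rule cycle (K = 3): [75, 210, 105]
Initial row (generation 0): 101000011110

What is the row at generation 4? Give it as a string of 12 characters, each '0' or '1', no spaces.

Answer: 110111011110

Derivation:
Gen 0: 101000011110
Gen 1 (rule 75): 000011110010
Gen 2 (rule 210): 000101111101
Gen 3 (rule 105): 110011000110
Gen 4 (rule 75): 110111011110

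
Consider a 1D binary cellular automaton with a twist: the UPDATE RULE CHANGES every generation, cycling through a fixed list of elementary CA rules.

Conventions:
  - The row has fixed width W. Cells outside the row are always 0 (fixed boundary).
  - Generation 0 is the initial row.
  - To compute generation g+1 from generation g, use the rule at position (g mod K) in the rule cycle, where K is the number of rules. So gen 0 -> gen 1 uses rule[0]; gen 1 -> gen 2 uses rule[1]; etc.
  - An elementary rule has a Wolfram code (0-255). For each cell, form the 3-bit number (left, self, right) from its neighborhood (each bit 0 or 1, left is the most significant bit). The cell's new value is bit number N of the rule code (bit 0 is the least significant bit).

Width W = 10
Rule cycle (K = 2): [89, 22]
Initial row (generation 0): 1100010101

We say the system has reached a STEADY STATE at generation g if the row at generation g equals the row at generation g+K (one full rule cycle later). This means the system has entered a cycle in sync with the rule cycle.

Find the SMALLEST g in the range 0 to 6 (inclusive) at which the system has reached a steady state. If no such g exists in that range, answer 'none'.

Answer: 6

Derivation:
Gen 0: 1100010101
Gen 1 (rule 89): 1111000000
Gen 2 (rule 22): 0000100000
Gen 3 (rule 89): 1110011111
Gen 4 (rule 22): 0001100000
Gen 5 (rule 89): 1101111111
Gen 6 (rule 22): 0000000000
Gen 7 (rule 89): 1111111111
Gen 8 (rule 22): 0000000000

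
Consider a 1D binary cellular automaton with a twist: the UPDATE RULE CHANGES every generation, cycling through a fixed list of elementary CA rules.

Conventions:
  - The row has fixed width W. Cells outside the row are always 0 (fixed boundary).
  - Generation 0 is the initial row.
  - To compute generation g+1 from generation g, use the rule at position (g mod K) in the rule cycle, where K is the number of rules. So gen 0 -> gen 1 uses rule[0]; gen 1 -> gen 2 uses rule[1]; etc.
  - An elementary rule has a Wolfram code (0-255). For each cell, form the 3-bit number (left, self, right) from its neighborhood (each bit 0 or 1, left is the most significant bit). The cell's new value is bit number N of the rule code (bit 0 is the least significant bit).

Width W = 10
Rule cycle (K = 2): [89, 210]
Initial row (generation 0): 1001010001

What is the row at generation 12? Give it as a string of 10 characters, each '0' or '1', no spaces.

Gen 0: 1001010001
Gen 1 (rule 89): 0100001100
Gen 2 (rule 210): 1010010110
Gen 3 (rule 89): 0001000111
Gen 4 (rule 210): 0010101011
Gen 5 (rule 89): 1000000011
Gen 6 (rule 210): 0100000101
Gen 7 (rule 89): 0011110000
Gen 8 (rule 210): 0101111000
Gen 9 (rule 89): 0001001111
Gen 10 (rule 210): 0010110111
Gen 11 (rule 89): 1000110101
Gen 12 (rule 210): 0101010000

Answer: 0101010000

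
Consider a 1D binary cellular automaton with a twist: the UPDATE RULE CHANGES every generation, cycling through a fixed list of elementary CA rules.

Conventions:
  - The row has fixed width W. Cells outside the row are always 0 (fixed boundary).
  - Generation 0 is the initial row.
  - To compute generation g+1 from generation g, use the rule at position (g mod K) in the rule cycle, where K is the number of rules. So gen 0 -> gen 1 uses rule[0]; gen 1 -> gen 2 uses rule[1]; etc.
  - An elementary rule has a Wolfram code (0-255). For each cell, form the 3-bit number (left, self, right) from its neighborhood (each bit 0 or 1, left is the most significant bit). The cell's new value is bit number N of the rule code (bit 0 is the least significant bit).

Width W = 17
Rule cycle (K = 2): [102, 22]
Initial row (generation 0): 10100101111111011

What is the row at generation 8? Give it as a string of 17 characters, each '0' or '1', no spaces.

Answer: 01001000001000011

Derivation:
Gen 0: 10100101111111011
Gen 1 (rule 102): 11101110000001101
Gen 2 (rule 22): 00000001000010001
Gen 3 (rule 102): 00000011000110011
Gen 4 (rule 22): 00000100101001100
Gen 5 (rule 102): 00001101111010100
Gen 6 (rule 22): 00010000000010110
Gen 7 (rule 102): 00110000000111010
Gen 8 (rule 22): 01001000001000011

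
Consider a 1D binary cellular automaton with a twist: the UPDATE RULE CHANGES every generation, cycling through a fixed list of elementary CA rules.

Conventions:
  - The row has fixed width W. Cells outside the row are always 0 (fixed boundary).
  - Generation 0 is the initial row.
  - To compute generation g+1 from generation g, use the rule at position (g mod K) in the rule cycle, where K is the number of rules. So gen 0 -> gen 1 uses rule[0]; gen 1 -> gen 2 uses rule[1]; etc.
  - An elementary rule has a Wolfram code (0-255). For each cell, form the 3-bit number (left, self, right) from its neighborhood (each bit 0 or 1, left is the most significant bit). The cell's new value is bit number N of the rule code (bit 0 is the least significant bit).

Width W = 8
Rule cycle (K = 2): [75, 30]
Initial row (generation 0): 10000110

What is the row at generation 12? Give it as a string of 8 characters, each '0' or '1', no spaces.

Answer: 10001001

Derivation:
Gen 0: 10000110
Gen 1 (rule 75): 00111110
Gen 2 (rule 30): 01100001
Gen 3 (rule 75): 11101110
Gen 4 (rule 30): 10001001
Gen 5 (rule 75): 00110010
Gen 6 (rule 30): 01101111
Gen 7 (rule 75): 11101001
Gen 8 (rule 30): 10001111
Gen 9 (rule 75): 00111001
Gen 10 (rule 30): 01100111
Gen 11 (rule 75): 11101101
Gen 12 (rule 30): 10001001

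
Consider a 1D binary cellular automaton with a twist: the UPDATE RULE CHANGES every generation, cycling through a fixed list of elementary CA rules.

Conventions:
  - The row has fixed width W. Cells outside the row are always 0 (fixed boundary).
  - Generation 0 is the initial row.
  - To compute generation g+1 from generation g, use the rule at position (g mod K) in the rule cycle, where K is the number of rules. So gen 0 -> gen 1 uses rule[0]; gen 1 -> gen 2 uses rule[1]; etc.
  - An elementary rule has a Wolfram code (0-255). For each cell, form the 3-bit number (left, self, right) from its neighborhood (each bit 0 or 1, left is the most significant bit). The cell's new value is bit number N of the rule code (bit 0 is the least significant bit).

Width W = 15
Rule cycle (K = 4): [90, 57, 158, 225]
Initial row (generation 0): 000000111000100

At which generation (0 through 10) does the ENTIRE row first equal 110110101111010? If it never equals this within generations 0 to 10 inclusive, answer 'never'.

Gen 0: 000000111000100
Gen 1 (rule 90): 000001101101010
Gen 2 (rule 57): 111101011010101
Gen 3 (rule 158): 111001010010101
Gen 4 (rule 225): 011000100001010
Gen 5 (rule 90): 111101010010001
Gen 6 (rule 57): 100010101001100
Gen 7 (rule 158): 110110101111010
Gen 8 (rule 225): 011011010111100
Gen 9 (rule 90): 111011000100110
Gen 10 (rule 57): 100110110010101

Answer: 7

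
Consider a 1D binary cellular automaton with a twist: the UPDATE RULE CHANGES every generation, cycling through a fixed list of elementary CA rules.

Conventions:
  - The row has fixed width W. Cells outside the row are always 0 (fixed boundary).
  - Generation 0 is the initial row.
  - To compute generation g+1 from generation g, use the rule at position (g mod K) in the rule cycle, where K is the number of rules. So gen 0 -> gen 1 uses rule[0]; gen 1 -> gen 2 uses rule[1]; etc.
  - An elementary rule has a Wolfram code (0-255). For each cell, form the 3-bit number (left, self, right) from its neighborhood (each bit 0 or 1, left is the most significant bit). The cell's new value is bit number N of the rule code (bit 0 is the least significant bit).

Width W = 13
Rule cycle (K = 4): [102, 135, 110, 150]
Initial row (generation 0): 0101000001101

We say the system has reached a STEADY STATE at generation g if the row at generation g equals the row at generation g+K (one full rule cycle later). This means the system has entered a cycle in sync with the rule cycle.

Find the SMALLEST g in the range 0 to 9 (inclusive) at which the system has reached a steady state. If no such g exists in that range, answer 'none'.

Answer: 6

Derivation:
Gen 0: 0101000001101
Gen 1 (rule 102): 1111000010111
Gen 2 (rule 135): 0110011110010
Gen 3 (rule 110): 1110110010110
Gen 4 (rule 150): 0100001110001
Gen 5 (rule 102): 1100010010011
Gen 6 (rule 135): 0001110110100
Gen 7 (rule 110): 0011011111100
Gen 8 (rule 150): 0100001111010
Gen 9 (rule 102): 1100010001110
Gen 10 (rule 135): 0001110110100
Gen 11 (rule 110): 0011011111100
Gen 12 (rule 150): 0100001111010
Gen 13 (rule 102): 1100010001110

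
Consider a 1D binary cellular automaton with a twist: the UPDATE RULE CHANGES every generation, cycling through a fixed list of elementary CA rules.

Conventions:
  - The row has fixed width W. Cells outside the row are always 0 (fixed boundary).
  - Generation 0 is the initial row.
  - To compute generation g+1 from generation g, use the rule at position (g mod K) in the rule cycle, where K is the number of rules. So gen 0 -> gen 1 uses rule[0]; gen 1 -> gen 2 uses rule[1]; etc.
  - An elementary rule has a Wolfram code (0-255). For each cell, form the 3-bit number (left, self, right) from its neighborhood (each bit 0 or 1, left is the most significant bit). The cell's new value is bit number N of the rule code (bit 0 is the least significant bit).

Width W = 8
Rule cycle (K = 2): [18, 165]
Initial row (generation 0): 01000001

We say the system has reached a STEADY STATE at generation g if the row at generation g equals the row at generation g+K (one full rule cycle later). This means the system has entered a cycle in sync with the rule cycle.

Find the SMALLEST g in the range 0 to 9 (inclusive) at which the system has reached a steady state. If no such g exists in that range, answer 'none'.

Gen 0: 01000001
Gen 1 (rule 18): 10100010
Gen 2 (rule 165): 11101010
Gen 3 (rule 18): 00000001
Gen 4 (rule 165): 11111101
Gen 5 (rule 18): 00000000
Gen 6 (rule 165): 11111111
Gen 7 (rule 18): 00000000
Gen 8 (rule 165): 11111111
Gen 9 (rule 18): 00000000
Gen 10 (rule 165): 11111111
Gen 11 (rule 18): 00000000

Answer: 5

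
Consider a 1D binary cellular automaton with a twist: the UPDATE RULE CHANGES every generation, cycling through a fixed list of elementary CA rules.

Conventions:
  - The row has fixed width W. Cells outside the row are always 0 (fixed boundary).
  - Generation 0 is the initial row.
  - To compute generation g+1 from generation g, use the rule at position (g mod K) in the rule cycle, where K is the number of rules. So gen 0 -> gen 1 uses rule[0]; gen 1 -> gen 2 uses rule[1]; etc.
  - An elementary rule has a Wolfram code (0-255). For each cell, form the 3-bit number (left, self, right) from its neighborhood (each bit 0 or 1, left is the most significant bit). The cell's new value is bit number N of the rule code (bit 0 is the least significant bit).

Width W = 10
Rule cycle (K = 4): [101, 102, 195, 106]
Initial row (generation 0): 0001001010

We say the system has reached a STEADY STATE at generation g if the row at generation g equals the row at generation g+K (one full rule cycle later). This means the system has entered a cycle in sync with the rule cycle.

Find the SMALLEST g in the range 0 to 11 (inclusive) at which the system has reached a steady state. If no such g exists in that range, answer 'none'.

Answer: none

Derivation:
Gen 0: 0001001010
Gen 1 (rule 101): 1101001110
Gen 2 (rule 102): 0111010010
Gen 3 (rule 195): 1011000100
Gen 4 (rule 106): 0111001000
Gen 5 (rule 101): 0001001011
Gen 6 (rule 102): 0011011101
Gen 7 (rule 195): 1101001100
Gen 8 (rule 106): 1110011100
Gen 9 (rule 101): 0010000101
Gen 10 (rule 102): 0110001111
Gen 11 (rule 195): 1010110111
Gen 12 (rule 106): 0101111101
Gen 13 (rule 101): 0110000111
Gen 14 (rule 102): 1010001001
Gen 15 (rule 195): 0000110010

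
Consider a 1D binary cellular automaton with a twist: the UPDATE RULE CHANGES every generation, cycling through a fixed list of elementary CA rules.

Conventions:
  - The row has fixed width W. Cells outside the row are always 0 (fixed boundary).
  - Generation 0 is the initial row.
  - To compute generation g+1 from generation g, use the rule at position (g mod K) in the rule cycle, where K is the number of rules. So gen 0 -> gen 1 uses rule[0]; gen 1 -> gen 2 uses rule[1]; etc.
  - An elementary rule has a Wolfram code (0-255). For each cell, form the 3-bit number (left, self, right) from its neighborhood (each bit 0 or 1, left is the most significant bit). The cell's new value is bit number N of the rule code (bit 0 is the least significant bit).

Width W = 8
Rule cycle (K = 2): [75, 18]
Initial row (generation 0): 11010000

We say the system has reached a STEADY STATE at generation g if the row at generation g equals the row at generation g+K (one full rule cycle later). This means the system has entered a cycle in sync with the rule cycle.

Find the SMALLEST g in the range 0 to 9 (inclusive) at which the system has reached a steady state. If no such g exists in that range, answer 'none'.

Answer: 8

Derivation:
Gen 0: 11010000
Gen 1 (rule 75): 11000111
Gen 2 (rule 18): 00101000
Gen 3 (rule 75): 11000011
Gen 4 (rule 18): 00100100
Gen 5 (rule 75): 11001001
Gen 6 (rule 18): 00110110
Gen 7 (rule 75): 11110110
Gen 8 (rule 18): 00000001
Gen 9 (rule 75): 11111110
Gen 10 (rule 18): 00000001
Gen 11 (rule 75): 11111110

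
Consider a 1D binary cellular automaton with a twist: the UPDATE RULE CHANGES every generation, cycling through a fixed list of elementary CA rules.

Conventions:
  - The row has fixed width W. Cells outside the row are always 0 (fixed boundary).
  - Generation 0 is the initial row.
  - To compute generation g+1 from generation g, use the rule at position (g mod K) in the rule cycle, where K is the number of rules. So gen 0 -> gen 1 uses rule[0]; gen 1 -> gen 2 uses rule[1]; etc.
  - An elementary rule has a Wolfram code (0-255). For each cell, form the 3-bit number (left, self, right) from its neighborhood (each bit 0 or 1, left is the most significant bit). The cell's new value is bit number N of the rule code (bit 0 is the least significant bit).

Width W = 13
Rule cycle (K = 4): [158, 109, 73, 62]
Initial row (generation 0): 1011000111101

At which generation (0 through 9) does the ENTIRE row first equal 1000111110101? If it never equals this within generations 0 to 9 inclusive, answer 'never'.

Gen 0: 1011000111101
Gen 1 (rule 158): 1010101111001
Gen 2 (rule 109): 1111111001001
Gen 3 (rule 73): 1000001000000
Gen 4 (rule 62): 1100011100000
Gen 5 (rule 158): 1010111010000
Gen 6 (rule 109): 1111101110111
Gen 7 (rule 73): 1000101010101
Gen 8 (rule 62): 1101111111111
Gen 9 (rule 158): 1001111111110

Answer: never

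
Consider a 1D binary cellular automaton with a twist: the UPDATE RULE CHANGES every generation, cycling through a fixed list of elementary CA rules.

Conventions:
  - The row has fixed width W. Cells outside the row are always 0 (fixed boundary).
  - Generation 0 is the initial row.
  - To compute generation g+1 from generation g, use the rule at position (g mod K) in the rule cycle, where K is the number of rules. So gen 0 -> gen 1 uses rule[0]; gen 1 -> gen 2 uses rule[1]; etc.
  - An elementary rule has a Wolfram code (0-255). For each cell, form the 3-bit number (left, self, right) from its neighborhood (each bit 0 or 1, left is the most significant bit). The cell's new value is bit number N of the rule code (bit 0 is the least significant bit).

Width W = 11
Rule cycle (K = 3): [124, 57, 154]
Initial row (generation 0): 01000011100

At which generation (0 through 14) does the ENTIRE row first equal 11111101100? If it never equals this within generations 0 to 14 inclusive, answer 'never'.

Gen 0: 01000011100
Gen 1 (rule 124): 01100010110
Gen 2 (rule 57): 01011001101
Gen 3 (rule 154): 10010111000
Gen 4 (rule 124): 11011101100
Gen 5 (rule 57): 10110011011
Gen 6 (rule 154): 00101110010
Gen 7 (rule 124): 00111011011
Gen 8 (rule 57): 10100110110
Gen 9 (rule 154): 00011100101
Gen 10 (rule 124): 00010110111
Gen 11 (rule 57): 11001101100
Gen 12 (rule 154): 10111001010
Gen 13 (rule 124): 11101101111
Gen 14 (rule 57): 10011011000

Answer: never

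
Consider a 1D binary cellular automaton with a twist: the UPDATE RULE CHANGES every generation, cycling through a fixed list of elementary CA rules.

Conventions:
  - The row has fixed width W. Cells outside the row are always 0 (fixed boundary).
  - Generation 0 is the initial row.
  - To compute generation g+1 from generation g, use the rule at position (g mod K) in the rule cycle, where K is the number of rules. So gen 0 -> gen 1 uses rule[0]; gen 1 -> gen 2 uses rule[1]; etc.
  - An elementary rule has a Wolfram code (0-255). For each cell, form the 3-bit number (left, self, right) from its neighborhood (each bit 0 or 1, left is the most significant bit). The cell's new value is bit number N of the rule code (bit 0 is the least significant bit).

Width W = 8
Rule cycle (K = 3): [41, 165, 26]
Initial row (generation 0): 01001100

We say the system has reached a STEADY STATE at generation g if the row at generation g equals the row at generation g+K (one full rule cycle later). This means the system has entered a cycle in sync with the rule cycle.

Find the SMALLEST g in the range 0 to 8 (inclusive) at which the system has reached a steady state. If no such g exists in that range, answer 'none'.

Answer: none

Derivation:
Gen 0: 01001100
Gen 1 (rule 41): 00001001
Gen 2 (rule 165): 11101001
Gen 3 (rule 26): 10000110
Gen 4 (rule 41): 00110100
Gen 5 (rule 165): 10001101
Gen 6 (rule 26): 01011000
Gen 7 (rule 41): 00110011
Gen 8 (rule 165): 10000000
Gen 9 (rule 26): 01000000
Gen 10 (rule 41): 00011111
Gen 11 (rule 165): 11001110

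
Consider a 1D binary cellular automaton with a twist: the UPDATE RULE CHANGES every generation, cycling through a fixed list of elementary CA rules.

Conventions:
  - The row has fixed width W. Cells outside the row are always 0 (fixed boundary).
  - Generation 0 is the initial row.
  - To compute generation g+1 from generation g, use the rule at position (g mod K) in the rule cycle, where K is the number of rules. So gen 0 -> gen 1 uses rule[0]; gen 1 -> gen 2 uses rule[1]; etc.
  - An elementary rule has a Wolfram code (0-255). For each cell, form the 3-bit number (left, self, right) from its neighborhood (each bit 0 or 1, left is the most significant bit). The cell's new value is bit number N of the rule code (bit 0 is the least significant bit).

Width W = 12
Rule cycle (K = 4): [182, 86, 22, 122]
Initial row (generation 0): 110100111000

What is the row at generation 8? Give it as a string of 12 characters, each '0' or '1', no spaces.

Answer: 101110110111

Derivation:
Gen 0: 110100111000
Gen 1 (rule 182): 001111010100
Gen 2 (rule 86): 010001010110
Gen 3 (rule 22): 111011010001
Gen 4 (rule 122): 101111101010
Gen 5 (rule 182): 110111011111
Gen 6 (rule 86): 010001000001
Gen 7 (rule 22): 111011100011
Gen 8 (rule 122): 101110110111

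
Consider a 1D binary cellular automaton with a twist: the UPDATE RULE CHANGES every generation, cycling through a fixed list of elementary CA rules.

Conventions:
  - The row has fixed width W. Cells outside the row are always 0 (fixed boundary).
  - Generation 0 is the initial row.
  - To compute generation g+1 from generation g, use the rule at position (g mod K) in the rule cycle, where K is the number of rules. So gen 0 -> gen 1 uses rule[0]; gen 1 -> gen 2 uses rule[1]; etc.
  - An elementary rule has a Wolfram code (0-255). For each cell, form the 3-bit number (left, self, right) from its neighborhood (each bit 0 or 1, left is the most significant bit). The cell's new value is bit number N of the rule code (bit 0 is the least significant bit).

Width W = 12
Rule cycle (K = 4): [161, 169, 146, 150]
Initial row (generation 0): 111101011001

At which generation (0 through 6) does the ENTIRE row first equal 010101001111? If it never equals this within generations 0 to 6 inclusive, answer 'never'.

Gen 0: 111101011001
Gen 1 (rule 161): 011010100000
Gen 2 (rule 169): 010101001111
Gen 3 (rule 146): 100000110110
Gen 4 (rule 150): 110001000001
Gen 5 (rule 161): 000100011100
Gen 6 (rule 169): 110001011001

Answer: 2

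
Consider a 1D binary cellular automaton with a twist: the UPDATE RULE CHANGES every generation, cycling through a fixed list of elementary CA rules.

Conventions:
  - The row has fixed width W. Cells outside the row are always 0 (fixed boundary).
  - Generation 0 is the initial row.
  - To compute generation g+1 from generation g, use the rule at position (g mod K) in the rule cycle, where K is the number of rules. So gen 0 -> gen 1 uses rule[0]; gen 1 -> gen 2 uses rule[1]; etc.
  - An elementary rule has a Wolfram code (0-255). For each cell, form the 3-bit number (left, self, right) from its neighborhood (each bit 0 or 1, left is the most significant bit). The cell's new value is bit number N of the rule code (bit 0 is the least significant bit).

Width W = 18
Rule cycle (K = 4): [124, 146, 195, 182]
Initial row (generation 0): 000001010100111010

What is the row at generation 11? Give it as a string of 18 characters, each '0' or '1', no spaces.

Answer: 100000011111000100

Derivation:
Gen 0: 000001010100111010
Gen 1 (rule 124): 000001111110101111
Gen 2 (rule 146): 000010111100000110
Gen 3 (rule 195): 111100011101111010
Gen 4 (rule 182): 011010101010110111
Gen 5 (rule 124): 011111111111111101
Gen 6 (rule 146): 101111111111111000
Gen 7 (rule 195): 000111111111111011
Gen 8 (rule 182): 001011111111110100
Gen 9 (rule 124): 001110000000011110
Gen 10 (rule 146): 010101000000101101
Gen 11 (rule 195): 100000011111000100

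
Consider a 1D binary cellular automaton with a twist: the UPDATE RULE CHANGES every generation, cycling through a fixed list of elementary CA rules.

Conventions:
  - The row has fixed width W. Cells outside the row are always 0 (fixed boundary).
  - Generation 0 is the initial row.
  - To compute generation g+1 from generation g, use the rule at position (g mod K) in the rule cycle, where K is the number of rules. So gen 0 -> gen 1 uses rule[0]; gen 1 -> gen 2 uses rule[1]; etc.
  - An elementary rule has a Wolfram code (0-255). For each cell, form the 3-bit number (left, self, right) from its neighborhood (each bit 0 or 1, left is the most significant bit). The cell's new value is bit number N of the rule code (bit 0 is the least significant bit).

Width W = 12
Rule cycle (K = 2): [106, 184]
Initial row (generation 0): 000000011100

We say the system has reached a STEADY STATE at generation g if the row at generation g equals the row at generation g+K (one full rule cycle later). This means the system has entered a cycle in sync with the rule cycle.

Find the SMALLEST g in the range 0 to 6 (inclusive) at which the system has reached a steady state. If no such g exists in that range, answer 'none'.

Gen 0: 000000011100
Gen 1 (rule 106): 000000110100
Gen 2 (rule 184): 000000101010
Gen 3 (rule 106): 000001010100
Gen 4 (rule 184): 000000101010
Gen 5 (rule 106): 000001010100
Gen 6 (rule 184): 000000101010
Gen 7 (rule 106): 000001010100
Gen 8 (rule 184): 000000101010

Answer: 2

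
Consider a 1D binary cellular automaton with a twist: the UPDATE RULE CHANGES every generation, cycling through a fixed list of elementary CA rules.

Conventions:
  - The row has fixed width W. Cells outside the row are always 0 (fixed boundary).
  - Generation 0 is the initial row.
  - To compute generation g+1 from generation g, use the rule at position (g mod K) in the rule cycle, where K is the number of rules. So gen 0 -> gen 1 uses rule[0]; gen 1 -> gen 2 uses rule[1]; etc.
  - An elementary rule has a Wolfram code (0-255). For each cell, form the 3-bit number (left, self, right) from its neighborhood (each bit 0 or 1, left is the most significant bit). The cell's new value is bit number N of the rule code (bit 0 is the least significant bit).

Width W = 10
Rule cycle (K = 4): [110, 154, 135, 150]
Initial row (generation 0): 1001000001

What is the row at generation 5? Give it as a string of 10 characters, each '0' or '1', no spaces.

Gen 0: 1001000001
Gen 1 (rule 110): 1011000011
Gen 2 (rule 154): 0010100110
Gen 3 (rule 135): 1110101000
Gen 4 (rule 150): 0100101100
Gen 5 (rule 110): 1101111100

Answer: 1101111100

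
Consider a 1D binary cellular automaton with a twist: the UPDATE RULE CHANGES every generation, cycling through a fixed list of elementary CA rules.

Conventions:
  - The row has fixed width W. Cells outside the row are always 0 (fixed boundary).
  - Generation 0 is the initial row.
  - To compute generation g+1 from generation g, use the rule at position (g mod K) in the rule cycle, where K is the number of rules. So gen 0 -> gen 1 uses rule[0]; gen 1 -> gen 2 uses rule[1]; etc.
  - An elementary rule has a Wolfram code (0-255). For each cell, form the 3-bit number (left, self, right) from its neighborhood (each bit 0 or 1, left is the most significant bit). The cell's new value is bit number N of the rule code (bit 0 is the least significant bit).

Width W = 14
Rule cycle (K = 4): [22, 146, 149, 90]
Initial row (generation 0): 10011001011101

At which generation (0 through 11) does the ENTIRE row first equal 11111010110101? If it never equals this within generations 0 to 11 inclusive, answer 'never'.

Answer: 8

Derivation:
Gen 0: 10011001011101
Gen 1 (rule 22): 11100111000001
Gen 2 (rule 146): 01011010100010
Gen 3 (rule 149): 01000010111011
Gen 4 (rule 90): 10100100101011
Gen 5 (rule 22): 10111111101000
Gen 6 (rule 146): 00011111000100
Gen 7 (rule 149): 11001110110111
Gen 8 (rule 90): 11111010110101
Gen 9 (rule 22): 00000010000101
Gen 10 (rule 146): 00000101001000
Gen 11 (rule 149): 11110101101111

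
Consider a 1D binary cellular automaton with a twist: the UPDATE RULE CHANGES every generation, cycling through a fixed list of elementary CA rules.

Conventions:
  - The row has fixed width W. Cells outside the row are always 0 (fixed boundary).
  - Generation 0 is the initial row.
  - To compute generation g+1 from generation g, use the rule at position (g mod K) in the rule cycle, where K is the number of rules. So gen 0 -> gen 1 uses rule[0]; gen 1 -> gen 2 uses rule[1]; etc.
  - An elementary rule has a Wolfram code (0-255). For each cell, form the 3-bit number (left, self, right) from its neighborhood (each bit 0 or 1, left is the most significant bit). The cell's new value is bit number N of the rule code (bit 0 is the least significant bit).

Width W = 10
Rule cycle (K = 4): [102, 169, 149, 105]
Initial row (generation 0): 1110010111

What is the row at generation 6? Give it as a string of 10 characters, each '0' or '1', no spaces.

Answer: 0000010110

Derivation:
Gen 0: 1110010111
Gen 1 (rule 102): 0010111001
Gen 2 (rule 169): 1001110000
Gen 3 (rule 149): 1100101111
Gen 4 (rule 105): 1100011001
Gen 5 (rule 102): 0100101011
Gen 6 (rule 169): 0000010110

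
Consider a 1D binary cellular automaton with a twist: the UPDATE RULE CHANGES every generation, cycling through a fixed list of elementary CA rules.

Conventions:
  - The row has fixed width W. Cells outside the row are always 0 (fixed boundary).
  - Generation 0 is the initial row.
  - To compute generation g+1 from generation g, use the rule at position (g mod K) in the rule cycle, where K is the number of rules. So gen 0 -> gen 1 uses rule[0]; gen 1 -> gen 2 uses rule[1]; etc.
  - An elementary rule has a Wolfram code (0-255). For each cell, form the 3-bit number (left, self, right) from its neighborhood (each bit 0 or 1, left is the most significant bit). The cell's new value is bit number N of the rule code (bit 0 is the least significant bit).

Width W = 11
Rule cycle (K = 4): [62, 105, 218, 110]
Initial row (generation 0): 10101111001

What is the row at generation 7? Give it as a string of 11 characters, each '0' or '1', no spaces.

Gen 0: 10101111001
Gen 1 (rule 62): 11111000111
Gen 2 (rule 105): 10001010101
Gen 3 (rule 218): 01010000000
Gen 4 (rule 110): 11110000000
Gen 5 (rule 62): 10001000000
Gen 6 (rule 105): 00100011111
Gen 7 (rule 218): 01010111111

Answer: 01010111111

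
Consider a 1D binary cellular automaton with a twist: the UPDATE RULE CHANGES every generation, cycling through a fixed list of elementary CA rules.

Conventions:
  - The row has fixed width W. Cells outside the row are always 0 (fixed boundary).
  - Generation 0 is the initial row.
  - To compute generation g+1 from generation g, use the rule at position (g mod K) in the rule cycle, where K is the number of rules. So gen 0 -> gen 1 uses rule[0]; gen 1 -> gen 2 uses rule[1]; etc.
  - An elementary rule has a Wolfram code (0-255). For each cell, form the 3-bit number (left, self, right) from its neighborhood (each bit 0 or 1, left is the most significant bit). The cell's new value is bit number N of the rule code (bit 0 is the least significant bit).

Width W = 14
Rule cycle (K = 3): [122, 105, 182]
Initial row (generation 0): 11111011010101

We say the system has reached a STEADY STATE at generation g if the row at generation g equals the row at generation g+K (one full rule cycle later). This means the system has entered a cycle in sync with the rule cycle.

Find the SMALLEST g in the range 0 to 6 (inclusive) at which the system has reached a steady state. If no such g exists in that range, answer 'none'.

Gen 0: 11111011010101
Gen 1 (rule 122): 10001111101010
Gen 2 (rule 105): 00101000110100
Gen 3 (rule 182): 01111101001110
Gen 4 (rule 122): 11000110111011
Gen 5 (rule 105): 11010111101111
Gen 6 (rule 182): 00111011010110
Gen 7 (rule 122): 01101111101111
Gen 8 (rule 105): 01111000111001
Gen 9 (rule 182): 10110101010111

Answer: none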